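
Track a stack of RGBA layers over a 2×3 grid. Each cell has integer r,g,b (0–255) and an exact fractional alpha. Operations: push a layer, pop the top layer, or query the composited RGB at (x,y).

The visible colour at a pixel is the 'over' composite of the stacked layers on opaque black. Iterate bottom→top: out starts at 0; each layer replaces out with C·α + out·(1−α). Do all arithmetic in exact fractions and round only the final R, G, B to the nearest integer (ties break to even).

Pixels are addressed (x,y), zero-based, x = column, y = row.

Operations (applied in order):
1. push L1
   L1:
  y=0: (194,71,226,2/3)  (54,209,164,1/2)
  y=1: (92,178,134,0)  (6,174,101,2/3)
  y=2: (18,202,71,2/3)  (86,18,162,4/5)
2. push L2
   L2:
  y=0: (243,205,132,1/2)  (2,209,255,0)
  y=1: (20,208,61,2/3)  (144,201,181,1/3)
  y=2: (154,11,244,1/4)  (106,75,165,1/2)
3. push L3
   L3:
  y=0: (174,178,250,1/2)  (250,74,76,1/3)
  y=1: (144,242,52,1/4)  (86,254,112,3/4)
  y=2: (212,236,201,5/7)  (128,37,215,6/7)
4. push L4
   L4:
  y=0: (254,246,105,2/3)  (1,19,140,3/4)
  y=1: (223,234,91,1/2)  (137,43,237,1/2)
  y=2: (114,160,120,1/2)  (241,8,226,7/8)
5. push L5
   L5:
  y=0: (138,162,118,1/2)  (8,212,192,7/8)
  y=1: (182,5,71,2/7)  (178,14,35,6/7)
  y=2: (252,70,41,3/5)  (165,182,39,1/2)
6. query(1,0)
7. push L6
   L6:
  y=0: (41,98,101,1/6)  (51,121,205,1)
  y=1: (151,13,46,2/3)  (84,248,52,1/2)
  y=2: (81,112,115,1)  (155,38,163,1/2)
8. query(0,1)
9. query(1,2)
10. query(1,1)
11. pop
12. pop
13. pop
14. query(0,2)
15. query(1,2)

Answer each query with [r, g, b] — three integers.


(1,0) stack=L1,L2,L3,L4,L5; from [0,0,0]:
+L1 (α=1/2) → [27, 209/2, 82]
+L2 (α=0) → [27, 209/2, 82]
+L3 (α=1/3) → [304/3, 283/3, 80]
+L4 (α=3/4) → [313/12, 227/6, 125]
+L5 (α=7/8) → [985/96, 9131/48, 1469/8]
rounded: [10, 190, 184]

at x=0,y=1 over L1,L2,L3,L4,L5,L6:
after L1 α=0: [0, 0, 0]
after L2 α=2/3: [40/3, 416/3, 122/3]
after L3 α=1/4: [46, 329/2, 87/2]
after L4 α=1/2: [269/2, 797/4, 269/4]
after L5 α=2/7: [2073/14, 575/4, 1913/28]
after L6 α=2/3: [6301/42, 679/12, 4489/84]
→ [150, 57, 53]

at x=1,y=2 over L1,L2,L3,L4,L5,L6:
+L1 (α=4/5) → [344/5, 72/5, 648/5]
+L2 (α=1/2) → [437/5, 447/10, 1473/10]
+L3 (α=6/7) → [611/5, 381/10, 14373/70]
+L4 (α=7/8) → [4523/20, 941/80, 125113/560]
+L5 (α=1/2) → [7823/40, 15501/160, 146953/1120]
+L6 (α=1/2) → [14023/80, 21581/320, 329513/2240]
= [175, 67, 147]

query (1,1) [L1,L2,L3,L4,L5,L6] — begin 0,0,0
after L1 α=2/3: [4, 116, 202/3]
after L2 α=1/3: [152/3, 433/3, 947/9]
after L3 α=3/4: [463/6, 2719/12, 3971/36]
after L4 α=1/2: [1285/12, 3235/24, 12503/72]
after L5 α=6/7: [14101/84, 5251/168, 27623/504]
after L6 α=1/2: [21157/168, 46915/336, 53831/1008]
rounded: [126, 140, 53]

(0,2) stack=L1,L2,L3; from [0,0,0]:
L1 α=2/3: [12, 404/3, 142/3]
L2 α=1/4: [95/2, 415/4, 193/2]
L3 α=5/7: [165, 2775/14, 1198/7]
→ [165, 198, 171]

at x=1,y=2 over L1,L2,L3:
+L1 (α=4/5) → [344/5, 72/5, 648/5]
+L2 (α=1/2) → [437/5, 447/10, 1473/10]
+L3 (α=6/7) → [611/5, 381/10, 14373/70]
= [122, 38, 205]


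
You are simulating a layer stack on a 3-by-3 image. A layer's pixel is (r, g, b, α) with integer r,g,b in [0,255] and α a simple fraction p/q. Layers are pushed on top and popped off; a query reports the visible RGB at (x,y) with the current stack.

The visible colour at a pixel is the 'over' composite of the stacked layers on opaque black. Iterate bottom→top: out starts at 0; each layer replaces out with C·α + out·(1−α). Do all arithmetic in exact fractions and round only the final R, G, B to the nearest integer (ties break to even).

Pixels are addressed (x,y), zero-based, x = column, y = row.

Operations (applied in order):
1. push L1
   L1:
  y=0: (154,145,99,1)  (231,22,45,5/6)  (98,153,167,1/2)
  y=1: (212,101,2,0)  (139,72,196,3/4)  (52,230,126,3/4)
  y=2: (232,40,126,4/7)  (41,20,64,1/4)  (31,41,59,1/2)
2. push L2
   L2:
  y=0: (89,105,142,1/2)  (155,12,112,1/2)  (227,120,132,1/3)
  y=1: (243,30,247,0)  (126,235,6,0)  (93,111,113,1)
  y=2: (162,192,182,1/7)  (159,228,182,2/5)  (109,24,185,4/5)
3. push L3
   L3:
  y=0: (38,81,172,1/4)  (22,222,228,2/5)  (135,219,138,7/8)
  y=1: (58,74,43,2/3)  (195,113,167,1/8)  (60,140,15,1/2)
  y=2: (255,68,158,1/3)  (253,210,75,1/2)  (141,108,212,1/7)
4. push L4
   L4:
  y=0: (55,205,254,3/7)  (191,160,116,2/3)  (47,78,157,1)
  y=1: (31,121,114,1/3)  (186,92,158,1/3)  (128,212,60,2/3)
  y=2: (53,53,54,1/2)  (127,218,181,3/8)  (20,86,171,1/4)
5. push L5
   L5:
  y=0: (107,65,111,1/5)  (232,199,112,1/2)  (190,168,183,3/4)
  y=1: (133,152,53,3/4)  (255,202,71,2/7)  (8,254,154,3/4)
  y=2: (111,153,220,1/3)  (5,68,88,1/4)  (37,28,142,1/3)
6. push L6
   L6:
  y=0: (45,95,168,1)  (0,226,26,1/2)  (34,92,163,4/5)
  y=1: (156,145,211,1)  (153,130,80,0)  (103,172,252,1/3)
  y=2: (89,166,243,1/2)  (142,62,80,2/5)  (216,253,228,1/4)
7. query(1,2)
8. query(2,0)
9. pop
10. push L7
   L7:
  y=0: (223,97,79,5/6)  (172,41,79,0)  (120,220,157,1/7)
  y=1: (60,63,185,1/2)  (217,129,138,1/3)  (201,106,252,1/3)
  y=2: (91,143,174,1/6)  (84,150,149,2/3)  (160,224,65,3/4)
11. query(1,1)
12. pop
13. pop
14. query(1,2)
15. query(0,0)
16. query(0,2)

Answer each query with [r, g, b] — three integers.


query (1,2) [L1,L2,L3,L4,L5,L6] — begin 0,0,0
L1 α=1/4: [41/4, 5, 16]
L2 α=2/5: [279/4, 471/5, 412/5]
L3 α=1/2: [1291/8, 1521/10, 787/10]
L4 α=3/8: [9503/64, 2829/16, 1873/16]
L5 α=1/4: [28829/256, 9575/64, 7027/64]
L6 α=2/5: [159191/1280, 36661/320, 31321/320]
→ [124, 115, 98]

query (2,0) [L1,L2,L3,L4,L5,L6] — begin 0,0,0
after L1 α=1/2: [49, 153/2, 167/2]
after L2 α=1/3: [325/3, 91, 299/3]
after L3 α=7/8: [395/3, 203, 3197/24]
after L4 α=1: [47, 78, 157]
after L5 α=3/4: [617/4, 291/2, 353/2]
after L6 α=4/5: [1161/20, 1027/10, 1657/10]
→ [58, 103, 166]

(1,1) stack=L1,L2,L3,L4,L5,L7; from [0,0,0]:
after L1 α=3/4: [417/4, 54, 147]
after L2 α=0: [417/4, 54, 147]
after L3 α=1/8: [3699/32, 491/8, 299/2]
after L4 α=1/3: [2225/16, 859/12, 457/3]
after L5 α=2/7: [2755/16, 9143/84, 2711/21]
after L7 α=1/3: [1497/8, 14561/126, 8320/63]
→ [187, 116, 132]

query (1,2) [L1,L2,L3,L4] — begin 0,0,0
+L1 (α=1/4) → [41/4, 5, 16]
+L2 (α=2/5) → [279/4, 471/5, 412/5]
+L3 (α=1/2) → [1291/8, 1521/10, 787/10]
+L4 (α=3/8) → [9503/64, 2829/16, 1873/16]
rounded: [148, 177, 117]

query (0,0) [L1,L2,L3,L4] — begin 0,0,0
+L1 (α=1) → [154, 145, 99]
+L2 (α=1/2) → [243/2, 125, 241/2]
+L3 (α=1/4) → [805/8, 114, 1067/8]
+L4 (α=3/7) → [1135/14, 153, 2591/14]
rounded: [81, 153, 185]

at x=0,y=2 over L1,L2,L3,L4:
+L1 (α=4/7) → [928/7, 160/7, 72]
+L2 (α=1/7) → [6702/49, 2304/49, 614/7]
+L3 (α=1/3) → [8633/49, 7940/147, 778/7]
+L4 (α=1/2) → [5615/49, 15731/294, 578/7]
rounded: [115, 54, 83]


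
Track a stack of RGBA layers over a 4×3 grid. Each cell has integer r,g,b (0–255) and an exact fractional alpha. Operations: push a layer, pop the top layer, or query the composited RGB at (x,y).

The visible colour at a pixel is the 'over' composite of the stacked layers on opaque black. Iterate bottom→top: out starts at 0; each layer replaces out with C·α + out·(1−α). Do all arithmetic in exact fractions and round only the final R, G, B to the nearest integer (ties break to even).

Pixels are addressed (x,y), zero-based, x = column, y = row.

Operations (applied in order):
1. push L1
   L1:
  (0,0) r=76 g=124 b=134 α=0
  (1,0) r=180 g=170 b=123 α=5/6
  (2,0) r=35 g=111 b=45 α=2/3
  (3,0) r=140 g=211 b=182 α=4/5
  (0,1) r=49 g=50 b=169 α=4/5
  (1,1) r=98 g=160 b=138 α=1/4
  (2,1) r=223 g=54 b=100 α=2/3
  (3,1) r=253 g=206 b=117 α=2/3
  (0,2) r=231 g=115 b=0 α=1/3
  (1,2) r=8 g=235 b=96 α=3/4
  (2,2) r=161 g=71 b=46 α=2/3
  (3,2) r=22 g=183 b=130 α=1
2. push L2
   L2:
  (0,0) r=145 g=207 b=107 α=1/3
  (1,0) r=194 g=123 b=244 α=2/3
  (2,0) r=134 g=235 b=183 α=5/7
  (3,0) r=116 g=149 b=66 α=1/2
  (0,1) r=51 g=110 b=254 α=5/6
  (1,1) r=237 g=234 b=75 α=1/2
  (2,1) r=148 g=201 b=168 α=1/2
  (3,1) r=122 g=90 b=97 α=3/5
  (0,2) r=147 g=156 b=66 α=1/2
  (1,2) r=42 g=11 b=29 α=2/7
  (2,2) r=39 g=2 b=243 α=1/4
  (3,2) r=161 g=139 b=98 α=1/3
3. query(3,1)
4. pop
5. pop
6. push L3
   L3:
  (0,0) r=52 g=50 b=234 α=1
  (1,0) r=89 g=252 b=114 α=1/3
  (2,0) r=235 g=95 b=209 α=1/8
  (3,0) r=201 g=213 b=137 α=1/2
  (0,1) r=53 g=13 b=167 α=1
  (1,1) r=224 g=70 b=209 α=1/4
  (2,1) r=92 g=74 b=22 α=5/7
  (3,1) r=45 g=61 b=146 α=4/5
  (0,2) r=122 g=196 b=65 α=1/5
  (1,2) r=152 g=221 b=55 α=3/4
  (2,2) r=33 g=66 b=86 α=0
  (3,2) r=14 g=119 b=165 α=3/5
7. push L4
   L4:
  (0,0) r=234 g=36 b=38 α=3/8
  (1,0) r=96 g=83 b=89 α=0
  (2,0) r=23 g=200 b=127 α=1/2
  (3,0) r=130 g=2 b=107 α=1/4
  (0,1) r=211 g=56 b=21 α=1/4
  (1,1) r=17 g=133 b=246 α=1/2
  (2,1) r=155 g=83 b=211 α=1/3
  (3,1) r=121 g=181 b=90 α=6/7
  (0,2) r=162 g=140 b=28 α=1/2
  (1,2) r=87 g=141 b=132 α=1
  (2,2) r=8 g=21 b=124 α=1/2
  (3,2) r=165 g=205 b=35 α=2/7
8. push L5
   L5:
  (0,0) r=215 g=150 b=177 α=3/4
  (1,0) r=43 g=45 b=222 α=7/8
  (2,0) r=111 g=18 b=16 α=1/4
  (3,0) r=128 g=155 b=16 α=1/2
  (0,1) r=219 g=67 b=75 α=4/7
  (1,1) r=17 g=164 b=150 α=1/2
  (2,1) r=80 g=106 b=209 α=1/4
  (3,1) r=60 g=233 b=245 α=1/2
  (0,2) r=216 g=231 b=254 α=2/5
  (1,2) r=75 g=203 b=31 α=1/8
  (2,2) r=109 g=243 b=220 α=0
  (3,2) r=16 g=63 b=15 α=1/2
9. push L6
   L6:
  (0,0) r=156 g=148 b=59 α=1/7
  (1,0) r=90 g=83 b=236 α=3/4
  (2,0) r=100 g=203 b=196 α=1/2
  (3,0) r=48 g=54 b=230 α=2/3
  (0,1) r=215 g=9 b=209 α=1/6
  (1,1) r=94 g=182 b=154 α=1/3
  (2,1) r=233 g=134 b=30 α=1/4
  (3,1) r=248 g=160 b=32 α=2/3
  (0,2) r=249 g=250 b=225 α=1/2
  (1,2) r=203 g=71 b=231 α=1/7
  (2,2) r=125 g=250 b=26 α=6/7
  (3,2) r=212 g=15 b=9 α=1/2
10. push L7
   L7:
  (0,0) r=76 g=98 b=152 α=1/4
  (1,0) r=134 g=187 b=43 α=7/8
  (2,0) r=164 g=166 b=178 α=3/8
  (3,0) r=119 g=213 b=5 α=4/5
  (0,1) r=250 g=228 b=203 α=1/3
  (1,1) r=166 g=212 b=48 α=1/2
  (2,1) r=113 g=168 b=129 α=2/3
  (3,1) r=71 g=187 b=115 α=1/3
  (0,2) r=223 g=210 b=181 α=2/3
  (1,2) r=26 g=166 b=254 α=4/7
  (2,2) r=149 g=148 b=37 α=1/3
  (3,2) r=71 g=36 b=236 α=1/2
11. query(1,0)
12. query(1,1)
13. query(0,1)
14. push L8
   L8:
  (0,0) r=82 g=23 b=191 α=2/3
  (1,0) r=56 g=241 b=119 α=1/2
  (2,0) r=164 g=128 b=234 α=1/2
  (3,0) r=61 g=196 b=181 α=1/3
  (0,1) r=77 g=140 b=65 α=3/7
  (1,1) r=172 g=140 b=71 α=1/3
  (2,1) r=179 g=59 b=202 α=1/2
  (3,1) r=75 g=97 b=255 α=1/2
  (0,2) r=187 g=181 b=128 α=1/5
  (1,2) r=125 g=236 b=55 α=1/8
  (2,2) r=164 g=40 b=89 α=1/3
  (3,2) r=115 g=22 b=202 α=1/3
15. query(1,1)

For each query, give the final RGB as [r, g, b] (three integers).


at x=3,y=1 over L1,L2:
after L1 α=2/3: [506/3, 412/3, 78]
after L2 α=3/5: [422/3, 1634/15, 447/5]
= [141, 109, 89]

at x=1,y=0 over L3,L4,L5,L6,L7:
L3 α=1/3: [89/3, 84, 38]
L4 α=0: [89/3, 84, 38]
L5 α=7/8: [124/3, 399/8, 199]
L6 α=3/4: [467/6, 2391/32, 907/4]
L7 α=7/8: [6095/48, 44279/256, 2111/32]
= [127, 173, 66]

(1,1) stack=L3,L4,L5,L6,L7; from [0,0,0]:
L3 α=1/4: [56, 35/2, 209/4]
L4 α=1/2: [73/2, 301/4, 1193/8]
L5 α=1/2: [107/4, 957/8, 2393/16]
L6 α=1/3: [295/6, 1685/12, 3625/24]
L7 α=1/2: [1291/12, 4229/24, 4777/48]
rounded: [108, 176, 100]

query (0,1) [L3,L4,L5,L6,L7] — begin 0,0,0
L3 α=1: [53, 13, 167]
L4 α=1/4: [185/2, 95/4, 261/2]
L5 α=4/7: [2307/14, 1357/28, 1383/14]
L6 α=1/6: [14545/84, 7037/168, 9841/84]
L7 α=1/3: [25045/126, 26189/252, 18367/126]
rounded: [199, 104, 146]

at x=1,y=1 over L3,L4,L5,L6,L7,L8:
L3 α=1/4: [56, 35/2, 209/4]
L4 α=1/2: [73/2, 301/4, 1193/8]
L5 α=1/2: [107/4, 957/8, 2393/16]
L6 α=1/3: [295/6, 1685/12, 3625/24]
L7 α=1/2: [1291/12, 4229/24, 4777/48]
L8 α=1/3: [2323/18, 5909/36, 6481/72]
→ [129, 164, 90]


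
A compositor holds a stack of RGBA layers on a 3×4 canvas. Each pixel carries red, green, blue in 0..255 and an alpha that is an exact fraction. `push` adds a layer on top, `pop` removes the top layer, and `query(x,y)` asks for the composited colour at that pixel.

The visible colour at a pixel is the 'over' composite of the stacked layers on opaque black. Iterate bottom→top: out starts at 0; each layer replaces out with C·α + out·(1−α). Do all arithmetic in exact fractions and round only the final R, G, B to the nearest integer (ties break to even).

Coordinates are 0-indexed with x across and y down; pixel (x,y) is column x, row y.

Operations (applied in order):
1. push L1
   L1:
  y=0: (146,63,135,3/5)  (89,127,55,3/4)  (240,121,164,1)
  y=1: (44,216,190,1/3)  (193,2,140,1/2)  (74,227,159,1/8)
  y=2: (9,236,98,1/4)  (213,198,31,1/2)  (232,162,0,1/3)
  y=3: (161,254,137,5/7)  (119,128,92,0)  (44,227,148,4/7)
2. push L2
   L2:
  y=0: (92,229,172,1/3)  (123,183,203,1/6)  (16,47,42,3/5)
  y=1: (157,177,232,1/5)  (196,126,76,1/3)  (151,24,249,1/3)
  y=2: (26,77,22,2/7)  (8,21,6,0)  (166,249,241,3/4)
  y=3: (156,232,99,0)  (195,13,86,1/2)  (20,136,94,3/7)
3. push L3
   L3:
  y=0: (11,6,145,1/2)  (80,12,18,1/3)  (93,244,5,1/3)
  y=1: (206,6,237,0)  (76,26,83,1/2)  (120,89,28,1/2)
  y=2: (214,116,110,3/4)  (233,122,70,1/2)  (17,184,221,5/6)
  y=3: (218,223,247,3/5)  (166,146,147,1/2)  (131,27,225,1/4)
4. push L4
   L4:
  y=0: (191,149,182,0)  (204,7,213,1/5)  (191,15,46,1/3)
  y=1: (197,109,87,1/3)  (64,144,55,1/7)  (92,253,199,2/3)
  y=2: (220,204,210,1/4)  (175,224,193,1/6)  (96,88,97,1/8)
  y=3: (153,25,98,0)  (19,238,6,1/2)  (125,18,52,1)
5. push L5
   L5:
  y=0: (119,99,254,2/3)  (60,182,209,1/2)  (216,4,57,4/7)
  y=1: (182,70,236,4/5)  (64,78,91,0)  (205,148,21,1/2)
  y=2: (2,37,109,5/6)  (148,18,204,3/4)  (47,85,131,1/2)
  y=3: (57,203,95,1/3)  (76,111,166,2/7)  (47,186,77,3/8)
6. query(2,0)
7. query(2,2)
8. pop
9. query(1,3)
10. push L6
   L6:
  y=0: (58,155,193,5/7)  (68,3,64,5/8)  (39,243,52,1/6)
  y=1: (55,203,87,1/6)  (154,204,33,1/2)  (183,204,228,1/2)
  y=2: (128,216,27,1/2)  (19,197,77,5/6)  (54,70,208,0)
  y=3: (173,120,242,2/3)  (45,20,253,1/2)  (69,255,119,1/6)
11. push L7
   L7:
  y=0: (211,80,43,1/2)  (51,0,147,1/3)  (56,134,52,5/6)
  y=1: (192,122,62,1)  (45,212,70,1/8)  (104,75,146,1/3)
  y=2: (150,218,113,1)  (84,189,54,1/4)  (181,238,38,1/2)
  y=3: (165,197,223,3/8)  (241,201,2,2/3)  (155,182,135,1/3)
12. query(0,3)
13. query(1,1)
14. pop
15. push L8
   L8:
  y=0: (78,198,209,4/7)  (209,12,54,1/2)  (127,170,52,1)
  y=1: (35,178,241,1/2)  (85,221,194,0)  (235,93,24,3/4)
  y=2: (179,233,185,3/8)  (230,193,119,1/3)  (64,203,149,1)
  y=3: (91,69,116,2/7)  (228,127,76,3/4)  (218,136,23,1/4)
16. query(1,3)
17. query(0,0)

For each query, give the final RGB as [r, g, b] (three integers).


(2,0) stack=L1,L2,L3,L4,L5; from [0,0,0]:
L1 α=1: [240, 121, 164]
L2 α=3/5: [528/5, 383/5, 454/5]
L3 α=1/3: [507/5, 662/5, 311/5]
L4 α=1/3: [1969/15, 1399/15, 284/5]
L5 α=4/7: [6289/35, 1479/35, 1992/35]
rounded: [180, 42, 57]

at x=2,y=2 over L1,L2,L3,L4,L5:
L1 α=1/3: [232/3, 54, 0]
L2 α=3/4: [863/6, 801/4, 723/4]
L3 α=5/6: [1373/36, 4481/24, 5143/24]
L4 α=1/8: [13067/288, 33479/192, 38329/192]
L5 α=1/2: [26603/576, 49799/384, 63481/384]
→ [46, 130, 165]

query (1,3) [L1,L2,L3,L4] — begin 0,0,0
L1 α=0: [0, 0, 0]
L2 α=1/2: [195/2, 13/2, 43]
L3 α=1/2: [527/4, 305/4, 95]
L4 α=1/2: [603/8, 1257/8, 101/2]
→ [75, 157, 50]

(0,3) stack=L1,L2,L3,L4,L6,L7; from [0,0,0]:
L1 α=5/7: [115, 1270/7, 685/7]
L2 α=0: [115, 1270/7, 685/7]
L3 α=3/5: [884/5, 7223/35, 6557/35]
L4 α=0: [884/5, 7223/35, 6557/35]
L6 α=2/3: [2614/15, 15623/105, 23497/105]
L7 α=3/8: [4099/24, 14017/84, 18773/84]
= [171, 167, 223]

at x=1,y=1 over L1,L2,L3,L4,L6,L7:
after L1 α=1/2: [193/2, 1, 70]
after L2 α=1/3: [389/3, 128/3, 72]
after L3 α=1/2: [617/6, 103/3, 155/2]
after L4 α=1/7: [681/7, 50, 520/7]
after L6 α=1/2: [1759/14, 127, 751/14]
after L7 α=1/8: [1849/16, 1101/8, 891/16]
→ [116, 138, 56]

query (1,3) [L1,L2,L3,L4,L6,L8] — begin 0,0,0
L1 α=0: [0, 0, 0]
L2 α=1/2: [195/2, 13/2, 43]
L3 α=1/2: [527/4, 305/4, 95]
L4 α=1/2: [603/8, 1257/8, 101/2]
L6 α=1/2: [963/16, 1417/16, 607/4]
L8 α=3/4: [11907/64, 7513/64, 1519/16]
= [186, 117, 95]

query (0,0) [L1,L2,L3,L4,L6,L8] — begin 0,0,0
+L1 (α=3/5) → [438/5, 189/5, 81]
+L2 (α=1/3) → [1336/15, 1523/15, 334/3]
+L3 (α=1/2) → [1501/30, 1613/30, 769/6]
+L4 (α=0) → [1501/30, 1613/30, 769/6]
+L6 (α=5/7) → [5851/105, 13238/105, 3664/21]
+L8 (α=4/7) → [16771/245, 40958/245, 9516/49]
rounded: [68, 167, 194]


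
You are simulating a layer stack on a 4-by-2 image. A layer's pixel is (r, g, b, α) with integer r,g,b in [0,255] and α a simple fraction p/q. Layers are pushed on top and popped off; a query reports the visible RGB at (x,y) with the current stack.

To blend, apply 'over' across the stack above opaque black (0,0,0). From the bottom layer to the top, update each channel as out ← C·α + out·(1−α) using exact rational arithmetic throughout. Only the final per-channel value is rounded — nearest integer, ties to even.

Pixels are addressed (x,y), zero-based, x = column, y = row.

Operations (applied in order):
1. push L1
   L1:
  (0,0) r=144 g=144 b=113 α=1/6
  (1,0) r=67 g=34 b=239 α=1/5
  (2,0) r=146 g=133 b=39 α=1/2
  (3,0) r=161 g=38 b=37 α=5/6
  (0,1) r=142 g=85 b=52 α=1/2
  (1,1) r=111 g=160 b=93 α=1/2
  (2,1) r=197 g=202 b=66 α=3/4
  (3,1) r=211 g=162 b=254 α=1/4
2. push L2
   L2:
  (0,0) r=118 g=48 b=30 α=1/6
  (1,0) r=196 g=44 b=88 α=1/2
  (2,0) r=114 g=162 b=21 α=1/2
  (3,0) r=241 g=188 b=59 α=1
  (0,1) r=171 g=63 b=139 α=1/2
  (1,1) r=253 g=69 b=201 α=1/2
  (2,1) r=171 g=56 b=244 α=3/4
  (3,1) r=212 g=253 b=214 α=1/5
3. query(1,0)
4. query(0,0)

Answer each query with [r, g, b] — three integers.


(1,0) stack=L1,L2; from [0,0,0]:
after L1 α=1/5: [67/5, 34/5, 239/5]
after L2 α=1/2: [1047/10, 127/5, 679/10]
→ [105, 25, 68]

at x=0,y=0 over L1,L2:
+L1 (α=1/6) → [24, 24, 113/6]
+L2 (α=1/6) → [119/3, 28, 745/36]
rounded: [40, 28, 21]


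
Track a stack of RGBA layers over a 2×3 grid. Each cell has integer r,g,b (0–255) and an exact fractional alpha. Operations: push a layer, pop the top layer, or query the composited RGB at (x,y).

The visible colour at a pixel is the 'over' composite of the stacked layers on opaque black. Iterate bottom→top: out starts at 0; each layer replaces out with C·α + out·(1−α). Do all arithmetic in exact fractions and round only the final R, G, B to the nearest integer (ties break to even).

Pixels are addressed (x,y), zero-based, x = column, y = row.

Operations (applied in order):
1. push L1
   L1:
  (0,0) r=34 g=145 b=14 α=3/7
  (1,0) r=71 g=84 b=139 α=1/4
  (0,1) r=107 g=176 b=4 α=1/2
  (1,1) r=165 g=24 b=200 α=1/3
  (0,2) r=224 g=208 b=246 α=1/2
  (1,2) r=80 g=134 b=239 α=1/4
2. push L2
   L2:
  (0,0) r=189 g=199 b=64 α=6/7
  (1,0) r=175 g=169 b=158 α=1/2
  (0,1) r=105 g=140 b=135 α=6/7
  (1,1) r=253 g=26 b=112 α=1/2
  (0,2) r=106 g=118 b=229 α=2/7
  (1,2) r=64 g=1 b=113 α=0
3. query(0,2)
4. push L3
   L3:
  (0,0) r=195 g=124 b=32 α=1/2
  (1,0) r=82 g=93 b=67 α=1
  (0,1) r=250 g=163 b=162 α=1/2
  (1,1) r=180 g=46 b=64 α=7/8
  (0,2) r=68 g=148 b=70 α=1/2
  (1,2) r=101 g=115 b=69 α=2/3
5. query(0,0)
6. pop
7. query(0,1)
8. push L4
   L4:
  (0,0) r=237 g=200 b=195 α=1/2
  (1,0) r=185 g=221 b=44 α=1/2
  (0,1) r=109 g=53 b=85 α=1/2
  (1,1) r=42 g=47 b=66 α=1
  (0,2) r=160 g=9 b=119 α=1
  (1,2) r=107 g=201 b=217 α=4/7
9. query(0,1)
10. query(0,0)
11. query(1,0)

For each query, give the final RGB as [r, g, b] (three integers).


query (0,2) [L1,L2] — begin 0,0,0
L1 α=1/2: [112, 104, 123]
L2 α=2/7: [772/7, 108, 1073/7]
→ [110, 108, 153]

at x=0,y=0 over L1,L2,L3:
L1 α=3/7: [102/7, 435/7, 6]
L2 α=6/7: [8040/49, 8793/49, 390/7]
L3 α=1/2: [17595/98, 14869/98, 307/7]
→ [180, 152, 44]

query (0,1) [L1,L2] — begin 0,0,0
L1 α=1/2: [107/2, 88, 2]
L2 α=6/7: [1367/14, 928/7, 116]
= [98, 133, 116]

(0,1) stack=L1,L2,L4; from [0,0,0]:
L1 α=1/2: [107/2, 88, 2]
L2 α=6/7: [1367/14, 928/7, 116]
L4 α=1/2: [2893/28, 1299/14, 201/2]
→ [103, 93, 100]

at x=0,y=0 over L1,L2,L4:
+L1 (α=3/7) → [102/7, 435/7, 6]
+L2 (α=6/7) → [8040/49, 8793/49, 390/7]
+L4 (α=1/2) → [19653/98, 18593/98, 1755/14]
→ [201, 190, 125]

query (1,0) [L1,L2,L4] — begin 0,0,0
L1 α=1/4: [71/4, 21, 139/4]
L2 α=1/2: [771/8, 95, 771/8]
L4 α=1/2: [2251/16, 158, 1123/16]
rounded: [141, 158, 70]


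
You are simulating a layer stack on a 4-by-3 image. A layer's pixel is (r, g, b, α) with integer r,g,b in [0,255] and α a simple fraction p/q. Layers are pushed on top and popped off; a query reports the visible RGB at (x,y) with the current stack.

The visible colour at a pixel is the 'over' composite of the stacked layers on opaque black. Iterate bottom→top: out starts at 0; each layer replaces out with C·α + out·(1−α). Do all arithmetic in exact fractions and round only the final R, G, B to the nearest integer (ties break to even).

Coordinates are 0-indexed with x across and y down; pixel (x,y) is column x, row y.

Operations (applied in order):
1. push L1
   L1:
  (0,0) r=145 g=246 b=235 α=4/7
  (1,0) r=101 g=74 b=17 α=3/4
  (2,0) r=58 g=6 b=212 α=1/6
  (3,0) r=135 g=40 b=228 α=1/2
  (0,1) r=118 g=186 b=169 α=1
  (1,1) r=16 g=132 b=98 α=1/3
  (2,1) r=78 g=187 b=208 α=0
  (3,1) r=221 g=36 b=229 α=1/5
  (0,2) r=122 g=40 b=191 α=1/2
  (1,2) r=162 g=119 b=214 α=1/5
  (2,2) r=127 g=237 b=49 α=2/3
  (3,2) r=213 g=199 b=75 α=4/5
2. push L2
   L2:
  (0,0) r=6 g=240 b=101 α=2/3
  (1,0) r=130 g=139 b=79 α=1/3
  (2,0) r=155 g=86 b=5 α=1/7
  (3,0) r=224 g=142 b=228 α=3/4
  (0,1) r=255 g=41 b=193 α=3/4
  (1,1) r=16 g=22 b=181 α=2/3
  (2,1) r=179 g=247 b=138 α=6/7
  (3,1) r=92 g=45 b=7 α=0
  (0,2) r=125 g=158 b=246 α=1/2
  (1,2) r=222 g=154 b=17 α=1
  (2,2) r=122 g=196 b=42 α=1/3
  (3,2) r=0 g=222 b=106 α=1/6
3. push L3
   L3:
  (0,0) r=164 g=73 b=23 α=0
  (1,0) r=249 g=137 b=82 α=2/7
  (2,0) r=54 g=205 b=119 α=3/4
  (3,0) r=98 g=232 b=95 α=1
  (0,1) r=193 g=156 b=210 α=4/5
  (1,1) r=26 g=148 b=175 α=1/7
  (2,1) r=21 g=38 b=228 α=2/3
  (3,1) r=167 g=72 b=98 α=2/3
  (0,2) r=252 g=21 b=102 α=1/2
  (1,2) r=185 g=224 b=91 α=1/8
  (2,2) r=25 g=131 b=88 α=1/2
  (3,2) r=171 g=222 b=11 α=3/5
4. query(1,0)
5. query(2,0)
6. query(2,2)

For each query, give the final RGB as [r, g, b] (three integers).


at x=1,y=0 over L1,L2,L3:
after L1 α=3/4: [303/4, 111/2, 51/4]
after L2 α=1/3: [563/6, 250/3, 209/6]
after L3 α=2/7: [829/6, 296/3, 2029/42]
rounded: [138, 99, 48]

at x=2,y=0 over L1,L2,L3:
+L1 (α=1/6) → [29/3, 1, 106/3]
+L2 (α=1/7) → [213/7, 92/7, 31]
+L3 (α=3/4) → [1347/28, 4397/28, 97]
rounded: [48, 157, 97]

query (2,2) [L1,L2,L3] — begin 0,0,0
L1 α=2/3: [254/3, 158, 98/3]
L2 α=1/3: [874/9, 512/3, 322/9]
L3 α=1/2: [1099/18, 905/6, 557/9]
→ [61, 151, 62]


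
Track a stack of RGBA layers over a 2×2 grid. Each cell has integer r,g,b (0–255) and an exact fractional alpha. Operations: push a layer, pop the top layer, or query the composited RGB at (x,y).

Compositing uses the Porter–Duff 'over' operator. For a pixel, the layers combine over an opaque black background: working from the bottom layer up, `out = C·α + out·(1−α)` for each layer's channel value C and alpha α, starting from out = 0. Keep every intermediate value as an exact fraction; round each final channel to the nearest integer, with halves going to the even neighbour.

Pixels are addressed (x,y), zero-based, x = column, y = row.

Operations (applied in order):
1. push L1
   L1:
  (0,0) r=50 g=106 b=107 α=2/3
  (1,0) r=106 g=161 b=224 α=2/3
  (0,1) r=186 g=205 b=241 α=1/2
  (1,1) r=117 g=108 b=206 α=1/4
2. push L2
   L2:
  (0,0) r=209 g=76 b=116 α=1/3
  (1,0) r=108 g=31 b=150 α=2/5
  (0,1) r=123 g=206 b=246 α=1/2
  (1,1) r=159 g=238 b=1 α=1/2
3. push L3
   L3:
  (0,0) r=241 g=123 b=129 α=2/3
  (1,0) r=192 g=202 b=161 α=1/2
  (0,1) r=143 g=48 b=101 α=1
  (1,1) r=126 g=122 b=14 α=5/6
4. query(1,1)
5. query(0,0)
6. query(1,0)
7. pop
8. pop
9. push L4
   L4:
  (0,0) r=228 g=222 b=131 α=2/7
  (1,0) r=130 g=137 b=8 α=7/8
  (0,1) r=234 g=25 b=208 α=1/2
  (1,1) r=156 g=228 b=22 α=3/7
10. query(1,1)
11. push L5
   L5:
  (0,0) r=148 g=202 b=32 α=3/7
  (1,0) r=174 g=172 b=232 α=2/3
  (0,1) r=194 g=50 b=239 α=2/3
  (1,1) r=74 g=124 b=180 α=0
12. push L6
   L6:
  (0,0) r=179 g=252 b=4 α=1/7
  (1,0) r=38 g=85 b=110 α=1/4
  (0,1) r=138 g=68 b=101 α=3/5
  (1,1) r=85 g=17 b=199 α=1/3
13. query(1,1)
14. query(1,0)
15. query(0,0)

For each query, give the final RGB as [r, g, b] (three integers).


query (1,1) [L1,L2,L3] — begin 0,0,0
L1 α=1/4: [117/4, 27, 103/2]
L2 α=1/2: [753/8, 265/2, 105/4]
L3 α=5/6: [1931/16, 495/4, 385/24]
= [121, 124, 16]

query (0,0) [L1,L2,L3] — begin 0,0,0
after L1 α=2/3: [100/3, 212/3, 214/3]
after L2 α=1/3: [827/9, 652/9, 776/9]
after L3 α=2/3: [5165/27, 2866/27, 3098/27]
→ [191, 106, 115]

(1,0) stack=L1,L2,L3; from [0,0,0]:
after L1 α=2/3: [212/3, 322/3, 448/3]
after L2 α=2/5: [428/5, 384/5, 748/5]
after L3 α=1/2: [694/5, 697/5, 1553/10]
→ [139, 139, 155]

at x=1,y=1 over L1,L4:
L1 α=1/4: [117/4, 27, 103/2]
L4 α=3/7: [585/7, 792/7, 272/7]
→ [84, 113, 39]

(1,1) stack=L1,L4,L5,L6; from [0,0,0]:
after L1 α=1/4: [117/4, 27, 103/2]
after L4 α=3/7: [585/7, 792/7, 272/7]
after L5 α=0: [585/7, 792/7, 272/7]
after L6 α=1/3: [1765/21, 1703/21, 1937/21]
→ [84, 81, 92]

query (1,0) [L1,L4,L5,L6] — begin 0,0,0
+L1 (α=2/3) → [212/3, 322/3, 448/3]
+L4 (α=7/8) → [1471/12, 3199/24, 77/3]
+L5 (α=2/3) → [5647/36, 11455/72, 1469/9]
+L6 (α=1/4) → [6103/48, 13495/96, 1799/12]
rounded: [127, 141, 150]

(0,0) stack=L1,L4,L5,L6; from [0,0,0]:
after L1 α=2/3: [100/3, 212/3, 214/3]
after L4 α=2/7: [1868/21, 2392/21, 1856/21]
after L5 α=3/7: [16796/147, 22294/147, 9440/147]
after L6 α=1/7: [42363/343, 56936/343, 19076/343]
→ [124, 166, 56]


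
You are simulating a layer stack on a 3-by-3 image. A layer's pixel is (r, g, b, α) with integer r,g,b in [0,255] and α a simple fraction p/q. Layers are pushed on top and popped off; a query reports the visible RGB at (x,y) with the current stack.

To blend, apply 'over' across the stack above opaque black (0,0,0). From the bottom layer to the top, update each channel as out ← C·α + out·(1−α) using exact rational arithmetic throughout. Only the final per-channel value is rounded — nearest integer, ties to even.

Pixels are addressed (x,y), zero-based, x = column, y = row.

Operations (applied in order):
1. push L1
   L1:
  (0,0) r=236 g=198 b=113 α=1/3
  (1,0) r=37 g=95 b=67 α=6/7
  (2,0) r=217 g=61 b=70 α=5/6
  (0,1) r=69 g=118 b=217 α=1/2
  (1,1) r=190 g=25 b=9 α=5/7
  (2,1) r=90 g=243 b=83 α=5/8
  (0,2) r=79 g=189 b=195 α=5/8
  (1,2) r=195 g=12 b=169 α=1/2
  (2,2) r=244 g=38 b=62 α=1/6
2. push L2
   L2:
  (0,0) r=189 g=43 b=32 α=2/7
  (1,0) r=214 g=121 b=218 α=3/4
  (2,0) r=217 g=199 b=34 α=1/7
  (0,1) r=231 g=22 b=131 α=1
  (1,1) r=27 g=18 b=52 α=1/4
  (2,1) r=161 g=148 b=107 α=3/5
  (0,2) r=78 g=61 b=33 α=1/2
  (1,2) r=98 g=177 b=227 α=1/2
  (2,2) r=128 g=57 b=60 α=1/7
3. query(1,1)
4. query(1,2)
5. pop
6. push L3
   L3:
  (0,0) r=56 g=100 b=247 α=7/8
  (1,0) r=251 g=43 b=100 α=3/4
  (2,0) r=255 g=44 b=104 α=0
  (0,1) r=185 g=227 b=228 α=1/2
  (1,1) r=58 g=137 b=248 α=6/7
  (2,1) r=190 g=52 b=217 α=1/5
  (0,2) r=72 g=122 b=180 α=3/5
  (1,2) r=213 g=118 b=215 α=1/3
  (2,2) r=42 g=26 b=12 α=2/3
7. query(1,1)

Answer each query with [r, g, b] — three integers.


(1,1) stack=L1,L2; from [0,0,0]:
after L1 α=5/7: [950/7, 125/7, 45/7]
after L2 α=1/4: [3039/28, 501/28, 499/28]
rounded: [109, 18, 18]

(1,2) stack=L1,L2; from [0,0,0]:
+L1 (α=1/2) → [195/2, 6, 169/2]
+L2 (α=1/2) → [391/4, 183/2, 623/4]
→ [98, 92, 156]

(1,1) stack=L1,L3; from [0,0,0]:
+L1 (α=5/7) → [950/7, 125/7, 45/7]
+L3 (α=6/7) → [3386/49, 5879/49, 10461/49]
rounded: [69, 120, 213]


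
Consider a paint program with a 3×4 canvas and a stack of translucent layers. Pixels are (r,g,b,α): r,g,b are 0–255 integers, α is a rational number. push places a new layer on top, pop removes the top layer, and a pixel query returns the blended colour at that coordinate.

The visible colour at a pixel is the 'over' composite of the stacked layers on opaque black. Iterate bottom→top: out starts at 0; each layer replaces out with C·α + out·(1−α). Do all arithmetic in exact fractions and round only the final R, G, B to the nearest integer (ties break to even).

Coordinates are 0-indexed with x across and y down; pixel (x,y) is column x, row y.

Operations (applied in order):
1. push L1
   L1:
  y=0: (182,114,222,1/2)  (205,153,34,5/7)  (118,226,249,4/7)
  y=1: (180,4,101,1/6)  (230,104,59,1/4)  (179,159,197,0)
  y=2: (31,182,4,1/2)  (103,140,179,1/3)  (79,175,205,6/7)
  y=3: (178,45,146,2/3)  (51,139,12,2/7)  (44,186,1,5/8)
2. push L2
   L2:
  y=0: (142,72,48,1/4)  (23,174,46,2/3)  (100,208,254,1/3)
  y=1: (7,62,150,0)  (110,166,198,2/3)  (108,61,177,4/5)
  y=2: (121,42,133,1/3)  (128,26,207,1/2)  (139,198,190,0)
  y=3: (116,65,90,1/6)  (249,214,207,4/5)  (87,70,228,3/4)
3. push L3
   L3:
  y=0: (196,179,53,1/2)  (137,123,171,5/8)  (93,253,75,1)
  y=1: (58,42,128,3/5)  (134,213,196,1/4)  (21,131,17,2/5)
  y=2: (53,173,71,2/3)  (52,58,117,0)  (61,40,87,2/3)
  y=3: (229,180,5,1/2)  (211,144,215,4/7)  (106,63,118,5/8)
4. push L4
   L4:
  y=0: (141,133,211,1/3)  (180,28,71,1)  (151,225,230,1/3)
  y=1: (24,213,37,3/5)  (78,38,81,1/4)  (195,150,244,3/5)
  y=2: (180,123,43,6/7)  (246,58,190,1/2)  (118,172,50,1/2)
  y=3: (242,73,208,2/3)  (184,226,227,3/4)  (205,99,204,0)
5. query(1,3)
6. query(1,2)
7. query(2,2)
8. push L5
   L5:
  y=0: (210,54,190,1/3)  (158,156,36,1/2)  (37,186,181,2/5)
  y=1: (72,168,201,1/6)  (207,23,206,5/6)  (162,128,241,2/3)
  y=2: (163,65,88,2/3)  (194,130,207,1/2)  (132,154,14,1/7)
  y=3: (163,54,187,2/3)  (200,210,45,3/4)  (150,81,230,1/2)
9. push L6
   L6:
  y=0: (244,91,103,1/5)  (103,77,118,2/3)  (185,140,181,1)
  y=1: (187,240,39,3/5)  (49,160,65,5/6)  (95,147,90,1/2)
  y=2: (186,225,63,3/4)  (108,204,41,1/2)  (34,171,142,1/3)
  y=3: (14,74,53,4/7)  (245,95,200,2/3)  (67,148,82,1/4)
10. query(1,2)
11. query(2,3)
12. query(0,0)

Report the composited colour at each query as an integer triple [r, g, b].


at x=1,y=3 over L1,L2,L3,L4:
+L1 (α=2/7) → [102/7, 278/7, 24/7]
+L2 (α=4/5) → [7074/35, 1254/7, 1164/7]
+L3 (α=4/7) → [50762/245, 7794/49, 9512/49]
+L4 (α=3/4) → [93001/490, 10254/49, 42881/196]
rounded: [190, 209, 219]

(1,2) stack=L1,L2,L3,L4; from [0,0,0]:
L1 α=1/3: [103/3, 140/3, 179/3]
L2 α=1/2: [487/6, 109/3, 400/3]
L3 α=0: [487/6, 109/3, 400/3]
L4 α=1/2: [1963/12, 283/6, 485/3]
→ [164, 47, 162]

at x=2,y=2 over L1,L2,L3,L4:
+L1 (α=6/7) → [474/7, 150, 1230/7]
+L2 (α=0) → [474/7, 150, 1230/7]
+L3 (α=2/3) → [1328/21, 230/3, 816/7]
+L4 (α=1/2) → [1903/21, 373/3, 583/7]
rounded: [91, 124, 83]

(1,2) stack=L1,L2,L3,L4,L5,L6; from [0,0,0]:
L1 α=1/3: [103/3, 140/3, 179/3]
L2 α=1/2: [487/6, 109/3, 400/3]
L3 α=0: [487/6, 109/3, 400/3]
L4 α=1/2: [1963/12, 283/6, 485/3]
L5 α=1/2: [4291/24, 1063/12, 553/3]
L6 α=1/2: [6883/48, 3511/24, 338/3]
= [143, 146, 113]

(2,3) stack=L1,L2,L3,L4,L5,L6; from [0,0,0]:
L1 α=5/8: [55/2, 465/4, 5/8]
L2 α=3/4: [577/8, 1305/16, 5477/32]
L3 α=5/8: [5971/64, 8955/128, 35311/256]
L4 α=0: [5971/64, 8955/128, 35311/256]
L5 α=1/2: [15571/128, 19323/256, 94191/512]
L6 α=1/4: [55289/512, 95857/1024, 324557/2048]
→ [108, 94, 158]

query (0,0) [L1,L2,L3,L4,L5,L6] — begin 0,0,0
after L1 α=1/2: [91, 57, 111]
after L2 α=1/4: [415/4, 243/4, 381/4]
after L3 α=1/2: [1199/8, 959/8, 593/8]
after L4 α=1/3: [1763/12, 497/4, 479/4]
after L5 α=1/3: [3023/18, 605/6, 859/6]
after L6 α=1/5: [8242/45, 1483/15, 2027/15]
= [183, 99, 135]


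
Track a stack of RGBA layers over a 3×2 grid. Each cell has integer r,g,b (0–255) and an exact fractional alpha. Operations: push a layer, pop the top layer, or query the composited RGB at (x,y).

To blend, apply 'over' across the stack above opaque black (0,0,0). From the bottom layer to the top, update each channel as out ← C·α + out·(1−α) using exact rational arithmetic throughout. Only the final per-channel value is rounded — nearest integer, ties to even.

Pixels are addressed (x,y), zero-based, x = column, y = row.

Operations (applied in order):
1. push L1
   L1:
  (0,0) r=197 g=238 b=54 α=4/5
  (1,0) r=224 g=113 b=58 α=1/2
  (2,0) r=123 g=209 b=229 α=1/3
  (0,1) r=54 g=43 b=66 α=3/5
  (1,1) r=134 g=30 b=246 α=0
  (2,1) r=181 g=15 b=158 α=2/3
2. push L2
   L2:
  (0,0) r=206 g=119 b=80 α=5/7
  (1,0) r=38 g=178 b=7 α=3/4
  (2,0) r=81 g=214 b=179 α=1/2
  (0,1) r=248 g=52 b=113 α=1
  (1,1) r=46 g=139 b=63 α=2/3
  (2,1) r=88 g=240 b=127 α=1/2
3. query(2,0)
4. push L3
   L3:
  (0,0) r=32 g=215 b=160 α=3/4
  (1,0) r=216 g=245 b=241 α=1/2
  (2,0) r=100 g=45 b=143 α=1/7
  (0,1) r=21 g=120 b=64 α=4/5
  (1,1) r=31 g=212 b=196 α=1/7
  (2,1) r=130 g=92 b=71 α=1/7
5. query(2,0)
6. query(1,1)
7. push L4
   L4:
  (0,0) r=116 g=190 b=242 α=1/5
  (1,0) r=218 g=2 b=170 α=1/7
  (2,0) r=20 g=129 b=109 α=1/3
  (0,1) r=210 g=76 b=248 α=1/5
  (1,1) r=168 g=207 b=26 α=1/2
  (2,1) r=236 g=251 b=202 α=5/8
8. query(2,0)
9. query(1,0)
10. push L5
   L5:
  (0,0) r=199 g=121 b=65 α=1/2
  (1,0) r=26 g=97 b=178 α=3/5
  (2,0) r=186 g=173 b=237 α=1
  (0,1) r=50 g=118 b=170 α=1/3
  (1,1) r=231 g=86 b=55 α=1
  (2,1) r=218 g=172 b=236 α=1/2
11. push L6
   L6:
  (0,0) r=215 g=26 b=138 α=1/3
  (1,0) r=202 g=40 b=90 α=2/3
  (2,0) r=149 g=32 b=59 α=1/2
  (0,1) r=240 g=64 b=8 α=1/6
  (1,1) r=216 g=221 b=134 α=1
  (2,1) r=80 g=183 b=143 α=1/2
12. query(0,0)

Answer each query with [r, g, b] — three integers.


query (2,0) [L1,L2] — begin 0,0,0
L1 α=1/3: [41, 209/3, 229/3]
L2 α=1/2: [61, 851/6, 383/3]
rounded: [61, 142, 128]

(2,0) stack=L1,L2,L3; from [0,0,0]:
L1 α=1/3: [41, 209/3, 229/3]
L2 α=1/2: [61, 851/6, 383/3]
L3 α=1/7: [466/7, 128, 909/7]
= [67, 128, 130]

at x=1,y=1 over L1,L2,L3:
L1 α=0: [0, 0, 0]
L2 α=2/3: [92/3, 278/3, 42]
L3 α=1/7: [215/7, 768/7, 64]
→ [31, 110, 64]

query (2,0) [L1,L2,L3,L4] — begin 0,0,0
+L1 (α=1/3) → [41, 209/3, 229/3]
+L2 (α=1/2) → [61, 851/6, 383/3]
+L3 (α=1/7) → [466/7, 128, 909/7]
+L4 (α=1/3) → [1072/21, 385/3, 2581/21]
→ [51, 128, 123]

query (1,0) [L1,L2,L3,L4] — begin 0,0,0
+L1 (α=1/2) → [112, 113/2, 29]
+L2 (α=3/4) → [113/2, 1181/8, 25/2]
+L3 (α=1/2) → [545/4, 3141/16, 507/4]
+L4 (α=1/7) → [2071/14, 9439/56, 1861/14]
rounded: [148, 169, 133]

at x=0,y=0 over L1,L2,L3,L4,L5,L6:
+L1 (α=4/5) → [788/5, 952/5, 216/5]
+L2 (α=5/7) → [6726/35, 697/5, 2432/35]
+L3 (α=3/4) → [5043/70, 1961/10, 4808/35]
+L4 (α=1/5) → [14146/175, 4872/25, 27702/175]
+L5 (α=1/2) → [48971/350, 7897/50, 39077/350]
+L6 (α=1/3) → [86596/525, 2849/25, 63227/525]
→ [165, 114, 120]


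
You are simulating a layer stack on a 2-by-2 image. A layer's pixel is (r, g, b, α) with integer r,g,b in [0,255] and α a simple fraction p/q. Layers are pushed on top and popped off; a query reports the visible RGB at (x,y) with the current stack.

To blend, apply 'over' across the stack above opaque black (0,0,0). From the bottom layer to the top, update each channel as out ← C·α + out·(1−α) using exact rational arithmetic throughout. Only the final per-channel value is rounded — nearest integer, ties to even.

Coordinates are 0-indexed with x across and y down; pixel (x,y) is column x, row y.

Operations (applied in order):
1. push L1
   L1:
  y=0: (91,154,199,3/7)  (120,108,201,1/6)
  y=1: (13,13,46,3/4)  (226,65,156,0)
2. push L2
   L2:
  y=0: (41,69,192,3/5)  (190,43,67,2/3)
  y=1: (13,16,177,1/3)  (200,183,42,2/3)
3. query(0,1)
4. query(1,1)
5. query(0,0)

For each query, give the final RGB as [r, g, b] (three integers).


at x=0,y=1 over L1,L2:
L1 α=3/4: [39/4, 39/4, 69/2]
L2 α=1/3: [65/6, 71/6, 82]
= [11, 12, 82]

query (1,1) [L1,L2] — begin 0,0,0
L1 α=0: [0, 0, 0]
L2 α=2/3: [400/3, 122, 28]
→ [133, 122, 28]

query (0,0) [L1,L2] — begin 0,0,0
after L1 α=3/7: [39, 66, 597/7]
after L2 α=3/5: [201/5, 339/5, 5226/35]
rounded: [40, 68, 149]


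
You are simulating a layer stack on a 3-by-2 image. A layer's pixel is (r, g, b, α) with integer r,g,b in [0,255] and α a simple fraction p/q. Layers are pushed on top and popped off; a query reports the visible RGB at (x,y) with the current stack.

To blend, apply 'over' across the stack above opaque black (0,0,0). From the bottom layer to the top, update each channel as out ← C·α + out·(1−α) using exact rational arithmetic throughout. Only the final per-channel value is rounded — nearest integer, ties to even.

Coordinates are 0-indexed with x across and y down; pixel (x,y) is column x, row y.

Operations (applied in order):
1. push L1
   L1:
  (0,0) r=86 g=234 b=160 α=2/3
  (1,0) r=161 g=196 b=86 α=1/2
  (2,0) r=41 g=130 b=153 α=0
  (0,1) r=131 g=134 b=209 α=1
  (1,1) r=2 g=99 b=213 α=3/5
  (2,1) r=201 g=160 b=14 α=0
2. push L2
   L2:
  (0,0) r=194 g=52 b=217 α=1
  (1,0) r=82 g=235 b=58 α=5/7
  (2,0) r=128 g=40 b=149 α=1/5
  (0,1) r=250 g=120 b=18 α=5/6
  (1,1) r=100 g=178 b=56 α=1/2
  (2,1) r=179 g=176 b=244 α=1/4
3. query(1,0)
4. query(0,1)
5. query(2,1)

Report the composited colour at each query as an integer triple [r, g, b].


(1,0) stack=L1,L2; from [0,0,0]:
+L1 (α=1/2) → [161/2, 98, 43]
+L2 (α=5/7) → [571/7, 1371/7, 376/7]
rounded: [82, 196, 54]

at x=0,y=1 over L1,L2:
+L1 (α=1) → [131, 134, 209]
+L2 (α=5/6) → [1381/6, 367/3, 299/6]
rounded: [230, 122, 50]

(2,1) stack=L1,L2; from [0,0,0]:
+L1 (α=0) → [0, 0, 0]
+L2 (α=1/4) → [179/4, 44, 61]
= [45, 44, 61]


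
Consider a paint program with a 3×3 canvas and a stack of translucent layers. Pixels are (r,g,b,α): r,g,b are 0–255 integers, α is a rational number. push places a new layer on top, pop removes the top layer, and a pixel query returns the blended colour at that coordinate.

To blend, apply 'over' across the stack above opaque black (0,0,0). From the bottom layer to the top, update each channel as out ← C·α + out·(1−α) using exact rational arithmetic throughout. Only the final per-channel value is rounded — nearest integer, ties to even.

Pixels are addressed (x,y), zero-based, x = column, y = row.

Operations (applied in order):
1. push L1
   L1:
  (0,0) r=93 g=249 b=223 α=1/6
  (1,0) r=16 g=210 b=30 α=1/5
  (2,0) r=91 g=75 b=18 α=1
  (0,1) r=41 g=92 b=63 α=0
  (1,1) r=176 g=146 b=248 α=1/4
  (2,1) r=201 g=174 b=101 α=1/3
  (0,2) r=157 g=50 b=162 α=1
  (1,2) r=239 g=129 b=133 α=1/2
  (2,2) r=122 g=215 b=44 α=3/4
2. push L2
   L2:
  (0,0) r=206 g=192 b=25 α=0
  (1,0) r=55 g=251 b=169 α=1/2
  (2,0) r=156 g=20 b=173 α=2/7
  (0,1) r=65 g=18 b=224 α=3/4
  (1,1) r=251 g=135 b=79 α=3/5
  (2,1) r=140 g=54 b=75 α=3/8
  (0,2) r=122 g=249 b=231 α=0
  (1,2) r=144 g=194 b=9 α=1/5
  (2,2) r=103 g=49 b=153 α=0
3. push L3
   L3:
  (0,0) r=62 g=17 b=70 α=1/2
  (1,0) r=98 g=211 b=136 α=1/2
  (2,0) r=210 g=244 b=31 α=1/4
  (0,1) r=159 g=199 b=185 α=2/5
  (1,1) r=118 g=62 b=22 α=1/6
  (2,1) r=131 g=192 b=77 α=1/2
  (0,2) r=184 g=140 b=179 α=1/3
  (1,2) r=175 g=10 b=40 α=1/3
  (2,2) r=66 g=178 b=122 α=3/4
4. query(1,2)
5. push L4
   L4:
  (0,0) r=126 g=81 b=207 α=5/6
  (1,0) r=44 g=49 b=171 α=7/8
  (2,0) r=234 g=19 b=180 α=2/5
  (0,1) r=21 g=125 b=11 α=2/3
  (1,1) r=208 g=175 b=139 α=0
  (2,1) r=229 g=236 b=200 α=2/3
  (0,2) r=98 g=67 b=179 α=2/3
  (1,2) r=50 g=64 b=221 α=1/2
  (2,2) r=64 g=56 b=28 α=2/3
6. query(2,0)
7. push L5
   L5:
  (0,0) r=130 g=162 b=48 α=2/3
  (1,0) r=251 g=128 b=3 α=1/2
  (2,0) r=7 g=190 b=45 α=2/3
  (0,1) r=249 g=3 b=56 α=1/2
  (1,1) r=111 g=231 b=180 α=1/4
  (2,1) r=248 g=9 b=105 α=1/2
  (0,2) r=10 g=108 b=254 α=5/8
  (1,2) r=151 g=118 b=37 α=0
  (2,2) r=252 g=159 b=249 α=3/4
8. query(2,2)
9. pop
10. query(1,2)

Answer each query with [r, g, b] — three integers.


query (1,2) [L1,L2,L3] — begin 0,0,0
L1 α=1/2: [239/2, 129/2, 133/2]
L2 α=1/5: [622/5, 452/5, 55]
L3 α=1/3: [2119/15, 318/5, 50]
rounded: [141, 64, 50]

query (2,0) [L1,L2,L3,L4] — begin 0,0,0
L1 α=1: [91, 75, 18]
L2 α=2/7: [767/7, 415/7, 436/7]
L3 α=1/4: [3771/28, 2953/28, 1525/28]
L4 α=2/5: [24417/140, 9923/140, 2931/28]
= [174, 71, 105]

at x=2,y=2 over L1,L2,L3,L4,L5:
after L1 α=3/4: [183/2, 645/4, 33]
after L2 α=0: [183/2, 645/4, 33]
after L3 α=3/4: [579/8, 2781/16, 399/4]
after L4 α=2/3: [1603/24, 4573/48, 623/12]
after L5 α=3/4: [19747/96, 27469/192, 9587/48]
rounded: [206, 143, 200]

(1,2) stack=L1,L2,L3,L4; from [0,0,0]:
+L1 (α=1/2) → [239/2, 129/2, 133/2]
+L2 (α=1/5) → [622/5, 452/5, 55]
+L3 (α=1/3) → [2119/15, 318/5, 50]
+L4 (α=1/2) → [2869/30, 319/5, 271/2]
→ [96, 64, 136]
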